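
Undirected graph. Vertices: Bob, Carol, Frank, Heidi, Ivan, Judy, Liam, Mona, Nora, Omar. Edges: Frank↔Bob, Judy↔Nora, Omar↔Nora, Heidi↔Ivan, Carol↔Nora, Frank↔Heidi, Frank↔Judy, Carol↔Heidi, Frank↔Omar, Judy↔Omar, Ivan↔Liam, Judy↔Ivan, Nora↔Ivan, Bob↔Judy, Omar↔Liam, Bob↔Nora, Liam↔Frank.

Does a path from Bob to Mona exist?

Explore from Bob.
Distance 1: reach Frank, Judy, Nora.
Distance 2: reach Carol, Heidi, Ivan, Liam, Omar.
The search is exhausted without reaching Mona; it lies in a different component.

No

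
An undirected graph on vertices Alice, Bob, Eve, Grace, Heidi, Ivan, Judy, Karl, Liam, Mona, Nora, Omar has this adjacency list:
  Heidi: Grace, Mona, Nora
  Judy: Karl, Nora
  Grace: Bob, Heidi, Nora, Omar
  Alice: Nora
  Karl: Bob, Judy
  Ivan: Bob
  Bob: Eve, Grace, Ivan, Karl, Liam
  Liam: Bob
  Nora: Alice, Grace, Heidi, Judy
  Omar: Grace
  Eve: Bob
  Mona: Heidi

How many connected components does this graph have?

1

From Alice: component {Alice, Bob, Eve, Grace, Heidi, Ivan, Judy, Karl, Liam, Mona, Nora, Omar}.
That's 1 component.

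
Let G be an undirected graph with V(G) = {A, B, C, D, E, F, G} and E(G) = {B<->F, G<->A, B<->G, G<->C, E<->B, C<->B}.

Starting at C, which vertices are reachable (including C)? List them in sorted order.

Start at C.
Its neighbours: B, G.
Then their neighbours: A, E, F.
Nothing further is reachable.

A, B, C, E, F, G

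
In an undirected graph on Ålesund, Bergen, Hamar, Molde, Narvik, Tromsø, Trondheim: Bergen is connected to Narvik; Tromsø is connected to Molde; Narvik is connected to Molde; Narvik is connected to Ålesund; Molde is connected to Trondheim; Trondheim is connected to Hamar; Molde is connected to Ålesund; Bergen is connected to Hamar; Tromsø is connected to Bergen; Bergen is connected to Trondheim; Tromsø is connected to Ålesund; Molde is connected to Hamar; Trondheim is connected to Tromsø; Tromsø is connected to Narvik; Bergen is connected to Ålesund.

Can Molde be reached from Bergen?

Explore from Bergen.
Distance 1: reach Ålesund, Hamar, Narvik, Tromsø, Trondheim.
Distance 2: reach Molde.
Found Molde.

Yes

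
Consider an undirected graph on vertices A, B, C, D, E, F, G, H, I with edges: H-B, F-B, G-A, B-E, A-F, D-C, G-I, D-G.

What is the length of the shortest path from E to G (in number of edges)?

Distance 0: E.
Distance 1: B.
Distance 2: F, H.
Distance 3: A.
Distance 4: G — contains G.

4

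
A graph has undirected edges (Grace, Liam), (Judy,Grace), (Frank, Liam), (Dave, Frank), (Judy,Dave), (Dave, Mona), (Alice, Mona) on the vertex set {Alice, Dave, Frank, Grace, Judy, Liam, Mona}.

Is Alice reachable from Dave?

Explore from Dave.
Distance 1: reach Frank, Judy, Mona.
Distance 2: reach Alice, Grace, Liam.
Found Alice.

Yes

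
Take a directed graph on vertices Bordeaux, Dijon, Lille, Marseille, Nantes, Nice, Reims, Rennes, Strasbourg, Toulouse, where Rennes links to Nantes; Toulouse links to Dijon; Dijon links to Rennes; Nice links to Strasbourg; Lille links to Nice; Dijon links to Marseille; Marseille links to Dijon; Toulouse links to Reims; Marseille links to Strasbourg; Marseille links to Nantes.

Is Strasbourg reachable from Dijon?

Yes

Explore from Dijon.
Distance 1: reach Marseille, Rennes.
Distance 2: reach Nantes, Strasbourg.
Found Strasbourg.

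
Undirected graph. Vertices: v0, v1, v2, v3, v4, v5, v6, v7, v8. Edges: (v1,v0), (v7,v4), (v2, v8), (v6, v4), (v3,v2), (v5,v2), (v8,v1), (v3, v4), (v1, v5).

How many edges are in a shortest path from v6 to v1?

Distance 0: v6.
Distance 1: v4.
Distance 2: v3, v7.
Distance 3: v2.
Distance 4: v5, v8.
Distance 5: v1 — contains v1.

5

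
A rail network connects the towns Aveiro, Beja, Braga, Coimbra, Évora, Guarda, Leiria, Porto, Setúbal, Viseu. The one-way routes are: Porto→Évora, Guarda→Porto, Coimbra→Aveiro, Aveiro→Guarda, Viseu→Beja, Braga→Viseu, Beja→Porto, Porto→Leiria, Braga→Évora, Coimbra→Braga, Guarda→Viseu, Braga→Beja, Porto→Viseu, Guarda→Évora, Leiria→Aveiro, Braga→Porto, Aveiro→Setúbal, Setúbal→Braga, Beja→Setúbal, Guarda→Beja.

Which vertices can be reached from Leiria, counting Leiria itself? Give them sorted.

Aveiro, Beja, Braga, Évora, Guarda, Leiria, Porto, Setúbal, Viseu

Start at Leiria.
Its neighbours: Aveiro.
Then their neighbours: Guarda, Setúbal.
Then next layer: Beja, Braga, Évora, Porto, Viseu.
Nothing further is reachable.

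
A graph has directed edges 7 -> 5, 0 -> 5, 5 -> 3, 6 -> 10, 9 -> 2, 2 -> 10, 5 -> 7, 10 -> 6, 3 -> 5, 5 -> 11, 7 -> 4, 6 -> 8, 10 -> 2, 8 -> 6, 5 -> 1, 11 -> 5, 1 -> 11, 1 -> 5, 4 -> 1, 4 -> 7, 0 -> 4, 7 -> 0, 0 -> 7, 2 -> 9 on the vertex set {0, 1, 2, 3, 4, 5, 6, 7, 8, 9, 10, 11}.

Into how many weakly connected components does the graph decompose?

From 0: component {0, 1, 3, 4, 5, 7, 11}.
From 2: component {2, 6, 8, 9, 10}.
That's 2 components.

2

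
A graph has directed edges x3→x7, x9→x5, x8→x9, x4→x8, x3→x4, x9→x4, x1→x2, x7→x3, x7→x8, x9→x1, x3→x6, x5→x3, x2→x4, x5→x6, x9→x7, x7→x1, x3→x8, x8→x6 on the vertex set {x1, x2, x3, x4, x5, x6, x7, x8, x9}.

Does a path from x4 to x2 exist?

Explore from x4.
Distance 1: reach x8.
Distance 2: reach x6, x9.
Distance 3: reach x1, x5, x7.
Distance 4: reach x2, x3.
Found x2.

Yes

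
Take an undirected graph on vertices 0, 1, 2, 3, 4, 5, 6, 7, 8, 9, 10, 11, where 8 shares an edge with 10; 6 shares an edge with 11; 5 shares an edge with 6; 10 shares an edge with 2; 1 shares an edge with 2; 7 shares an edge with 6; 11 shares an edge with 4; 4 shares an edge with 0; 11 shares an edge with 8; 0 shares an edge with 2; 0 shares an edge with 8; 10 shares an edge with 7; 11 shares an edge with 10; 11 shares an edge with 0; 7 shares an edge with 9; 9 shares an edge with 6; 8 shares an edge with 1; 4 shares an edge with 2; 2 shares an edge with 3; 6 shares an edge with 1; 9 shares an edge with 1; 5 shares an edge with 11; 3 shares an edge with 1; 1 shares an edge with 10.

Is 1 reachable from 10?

Yes

Explore from 10.
Distance 1: reach 1, 2, 7, 8, 11.
Found 1.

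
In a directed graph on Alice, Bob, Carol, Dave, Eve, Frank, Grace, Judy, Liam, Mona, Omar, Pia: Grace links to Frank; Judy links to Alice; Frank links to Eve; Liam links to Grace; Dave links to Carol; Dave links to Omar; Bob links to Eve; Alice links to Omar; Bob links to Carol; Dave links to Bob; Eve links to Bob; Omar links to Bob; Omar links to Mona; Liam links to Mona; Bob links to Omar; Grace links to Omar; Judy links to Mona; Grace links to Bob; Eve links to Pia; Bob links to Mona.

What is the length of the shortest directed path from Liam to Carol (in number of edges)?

3

Distance 0: Liam.
Distance 1: Grace, Mona.
Distance 2: Bob, Frank, Omar.
Distance 3: Carol, Eve — contains Carol.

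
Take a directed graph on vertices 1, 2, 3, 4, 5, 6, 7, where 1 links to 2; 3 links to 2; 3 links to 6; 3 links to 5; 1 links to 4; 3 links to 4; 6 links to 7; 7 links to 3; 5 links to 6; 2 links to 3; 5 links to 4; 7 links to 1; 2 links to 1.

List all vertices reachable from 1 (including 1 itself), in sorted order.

1, 2, 3, 4, 5, 6, 7

Start at 1.
Its neighbours: 2, 4.
Then their neighbours: 3.
Then next layer: 5, 6.
Then next layer: 7.
Every vertex is now reached.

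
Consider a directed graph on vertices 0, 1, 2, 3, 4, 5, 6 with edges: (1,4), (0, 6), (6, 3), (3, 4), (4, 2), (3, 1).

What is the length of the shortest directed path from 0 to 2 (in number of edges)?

4

Distance 0: 0.
Distance 1: 6.
Distance 2: 3.
Distance 3: 1, 4.
Distance 4: 2 — contains 2.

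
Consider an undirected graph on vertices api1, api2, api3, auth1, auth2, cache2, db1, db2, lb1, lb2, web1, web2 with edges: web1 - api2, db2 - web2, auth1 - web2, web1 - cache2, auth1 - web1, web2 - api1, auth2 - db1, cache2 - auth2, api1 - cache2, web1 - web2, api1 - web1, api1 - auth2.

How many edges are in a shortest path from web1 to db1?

Distance 0: web1.
Distance 1: api1, api2, auth1, cache2, web2.
Distance 2: auth2, db2.
Distance 3: db1 — contains db1.

3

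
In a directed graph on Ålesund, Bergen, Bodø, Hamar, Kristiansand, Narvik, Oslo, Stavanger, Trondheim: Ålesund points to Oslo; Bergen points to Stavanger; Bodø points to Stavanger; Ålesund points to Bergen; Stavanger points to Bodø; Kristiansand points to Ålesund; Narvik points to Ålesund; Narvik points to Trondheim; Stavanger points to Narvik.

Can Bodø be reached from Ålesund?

Explore from Ålesund.
Distance 1: reach Bergen, Oslo.
Distance 2: reach Stavanger.
Distance 3: reach Bodø, Narvik.
Found Bodø.

Yes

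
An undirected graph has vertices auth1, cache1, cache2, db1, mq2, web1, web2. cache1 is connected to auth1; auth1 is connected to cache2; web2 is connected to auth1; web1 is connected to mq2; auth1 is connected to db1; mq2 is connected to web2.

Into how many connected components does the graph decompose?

1

From auth1: component {auth1, cache1, cache2, db1, mq2, web1, web2}.
That's 1 component.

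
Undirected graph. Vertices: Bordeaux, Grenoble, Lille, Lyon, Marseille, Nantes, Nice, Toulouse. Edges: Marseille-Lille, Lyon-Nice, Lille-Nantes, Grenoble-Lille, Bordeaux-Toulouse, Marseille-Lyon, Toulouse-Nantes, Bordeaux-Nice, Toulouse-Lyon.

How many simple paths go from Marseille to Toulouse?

Marseille–Lille–Nantes–Toulouse
Marseille–Lyon–Nice–Bordeaux–Toulouse
Marseille–Lyon–Toulouse

3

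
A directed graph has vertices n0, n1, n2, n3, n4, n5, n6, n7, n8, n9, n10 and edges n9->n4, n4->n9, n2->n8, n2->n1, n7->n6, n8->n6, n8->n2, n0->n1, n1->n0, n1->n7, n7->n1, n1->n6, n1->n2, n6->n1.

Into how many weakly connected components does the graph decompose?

From n0: component {n0, n1, n2, n6, n7, n8}.
From n3: component {n3}.
From n4: component {n4, n9}.
From n5: component {n5}.
From n10: component {n10}.
That's 5 components.

5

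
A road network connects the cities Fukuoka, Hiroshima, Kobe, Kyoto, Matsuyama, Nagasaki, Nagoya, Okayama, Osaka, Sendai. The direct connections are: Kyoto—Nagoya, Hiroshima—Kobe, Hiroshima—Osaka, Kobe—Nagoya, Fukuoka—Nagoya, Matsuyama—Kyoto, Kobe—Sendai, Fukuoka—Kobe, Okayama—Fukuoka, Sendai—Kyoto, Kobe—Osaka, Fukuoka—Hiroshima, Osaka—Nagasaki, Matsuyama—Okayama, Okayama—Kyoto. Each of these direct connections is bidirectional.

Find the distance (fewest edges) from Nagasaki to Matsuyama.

Distance 0: Nagasaki.
Distance 1: Osaka.
Distance 2: Hiroshima, Kobe.
Distance 3: Fukuoka, Nagoya, Sendai.
Distance 4: Kyoto, Okayama.
Distance 5: Matsuyama — contains Matsuyama.

5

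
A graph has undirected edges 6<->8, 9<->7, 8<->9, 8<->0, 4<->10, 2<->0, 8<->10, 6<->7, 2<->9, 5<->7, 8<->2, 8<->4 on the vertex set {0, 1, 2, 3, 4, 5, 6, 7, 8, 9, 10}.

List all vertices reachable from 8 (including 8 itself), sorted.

Start at 8.
Its neighbours: 0, 2, 4, 6, 9, 10.
Then their neighbours: 7.
Then next layer: 5.
Nothing further is reachable.

0, 2, 4, 5, 6, 7, 8, 9, 10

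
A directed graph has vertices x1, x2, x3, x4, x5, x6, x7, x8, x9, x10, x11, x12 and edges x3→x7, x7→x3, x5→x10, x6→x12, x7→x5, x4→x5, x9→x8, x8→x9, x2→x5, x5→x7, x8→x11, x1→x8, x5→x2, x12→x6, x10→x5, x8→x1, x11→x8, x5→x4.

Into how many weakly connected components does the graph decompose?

From x1: component {x1, x8, x9, x11}.
From x2: component {x2, x3, x4, x5, x7, x10}.
From x6: component {x6, x12}.
That's 3 components.

3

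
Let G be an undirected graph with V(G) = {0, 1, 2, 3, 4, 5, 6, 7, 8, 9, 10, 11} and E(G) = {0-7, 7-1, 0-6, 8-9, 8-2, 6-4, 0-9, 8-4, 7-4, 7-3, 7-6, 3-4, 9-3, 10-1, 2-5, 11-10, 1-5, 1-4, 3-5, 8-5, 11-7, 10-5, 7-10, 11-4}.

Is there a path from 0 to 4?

Yes

Explore from 0.
Distance 1: reach 6, 7, 9.
Distance 2: reach 1, 3, 4, 8, 10, 11.
Found 4.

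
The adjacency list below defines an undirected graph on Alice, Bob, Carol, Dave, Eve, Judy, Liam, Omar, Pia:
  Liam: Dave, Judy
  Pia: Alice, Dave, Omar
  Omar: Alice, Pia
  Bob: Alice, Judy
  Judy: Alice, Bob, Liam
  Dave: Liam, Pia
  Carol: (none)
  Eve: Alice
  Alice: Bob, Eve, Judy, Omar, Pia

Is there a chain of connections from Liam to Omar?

Yes

Explore from Liam.
Distance 1: reach Dave, Judy.
Distance 2: reach Alice, Bob, Pia.
Distance 3: reach Eve, Omar.
Found Omar.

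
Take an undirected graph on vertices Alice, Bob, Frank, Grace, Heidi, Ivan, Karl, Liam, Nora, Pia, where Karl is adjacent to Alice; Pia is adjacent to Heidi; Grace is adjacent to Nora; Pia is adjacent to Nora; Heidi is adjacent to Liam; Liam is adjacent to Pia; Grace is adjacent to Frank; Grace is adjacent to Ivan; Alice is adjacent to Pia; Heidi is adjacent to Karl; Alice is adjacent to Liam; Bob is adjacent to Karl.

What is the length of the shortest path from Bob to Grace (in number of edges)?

5

Distance 0: Bob.
Distance 1: Karl.
Distance 2: Alice, Heidi.
Distance 3: Liam, Pia.
Distance 4: Nora.
Distance 5: Grace — contains Grace.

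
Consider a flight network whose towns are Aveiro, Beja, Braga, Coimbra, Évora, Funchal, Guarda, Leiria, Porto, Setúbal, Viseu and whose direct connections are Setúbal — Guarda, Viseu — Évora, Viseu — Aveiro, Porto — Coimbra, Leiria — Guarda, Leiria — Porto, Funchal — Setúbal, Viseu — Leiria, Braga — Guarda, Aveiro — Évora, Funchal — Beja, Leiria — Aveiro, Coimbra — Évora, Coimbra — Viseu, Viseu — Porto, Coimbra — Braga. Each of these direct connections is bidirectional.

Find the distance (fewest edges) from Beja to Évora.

6

Distance 0: Beja.
Distance 1: Funchal.
Distance 2: Setúbal.
Distance 3: Guarda.
Distance 4: Braga, Leiria.
Distance 5: Aveiro, Coimbra, Porto, Viseu.
Distance 6: Évora — contains Évora.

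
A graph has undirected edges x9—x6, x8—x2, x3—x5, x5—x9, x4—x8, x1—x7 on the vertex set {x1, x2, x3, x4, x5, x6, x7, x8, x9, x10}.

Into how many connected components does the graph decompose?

From x1: component {x1, x7}.
From x2: component {x2, x4, x8}.
From x3: component {x3, x5, x6, x9}.
From x10: component {x10}.
That's 4 components.

4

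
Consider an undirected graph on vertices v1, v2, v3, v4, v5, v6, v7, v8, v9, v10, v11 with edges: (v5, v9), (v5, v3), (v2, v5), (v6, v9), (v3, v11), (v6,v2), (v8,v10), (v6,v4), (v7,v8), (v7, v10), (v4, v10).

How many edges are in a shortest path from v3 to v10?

5

Distance 0: v3.
Distance 1: v5, v11.
Distance 2: v2, v9.
Distance 3: v6.
Distance 4: v4.
Distance 5: v10 — contains v10.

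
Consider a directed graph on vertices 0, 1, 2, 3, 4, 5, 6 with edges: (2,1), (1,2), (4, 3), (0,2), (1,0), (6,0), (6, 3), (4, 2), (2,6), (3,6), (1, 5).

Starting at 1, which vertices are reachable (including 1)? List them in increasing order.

Start at 1.
Its neighbours: 0, 2, 5.
Then their neighbours: 6.
Then next layer: 3.
Nothing further is reachable.

0, 1, 2, 3, 5, 6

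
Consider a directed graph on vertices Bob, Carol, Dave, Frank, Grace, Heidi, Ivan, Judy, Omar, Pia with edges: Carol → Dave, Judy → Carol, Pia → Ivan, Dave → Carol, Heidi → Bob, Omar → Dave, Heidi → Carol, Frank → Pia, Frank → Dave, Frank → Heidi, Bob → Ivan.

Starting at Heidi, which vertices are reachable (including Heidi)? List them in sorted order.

Start at Heidi.
Its neighbours: Bob, Carol.
Then their neighbours: Dave, Ivan.
Nothing further is reachable.

Bob, Carol, Dave, Heidi, Ivan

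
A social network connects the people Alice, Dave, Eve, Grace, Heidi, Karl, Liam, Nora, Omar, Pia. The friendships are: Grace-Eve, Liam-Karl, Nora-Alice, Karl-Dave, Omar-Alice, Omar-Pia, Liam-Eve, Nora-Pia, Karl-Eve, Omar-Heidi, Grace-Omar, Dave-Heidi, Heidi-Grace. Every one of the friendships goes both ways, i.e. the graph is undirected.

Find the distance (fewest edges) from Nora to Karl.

5

Distance 0: Nora.
Distance 1: Alice, Pia.
Distance 2: Omar.
Distance 3: Grace, Heidi.
Distance 4: Dave, Eve.
Distance 5: Karl, Liam — contains Karl.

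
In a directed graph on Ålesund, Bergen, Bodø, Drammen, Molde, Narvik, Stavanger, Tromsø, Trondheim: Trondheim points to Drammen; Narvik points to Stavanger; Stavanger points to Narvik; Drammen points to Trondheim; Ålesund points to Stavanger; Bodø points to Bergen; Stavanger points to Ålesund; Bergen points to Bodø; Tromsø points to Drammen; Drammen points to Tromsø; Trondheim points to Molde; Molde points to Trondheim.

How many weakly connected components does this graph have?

From Ålesund: component {Ålesund, Narvik, Stavanger}.
From Bergen: component {Bergen, Bodø}.
From Drammen: component {Drammen, Molde, Tromsø, Trondheim}.
That's 3 components.

3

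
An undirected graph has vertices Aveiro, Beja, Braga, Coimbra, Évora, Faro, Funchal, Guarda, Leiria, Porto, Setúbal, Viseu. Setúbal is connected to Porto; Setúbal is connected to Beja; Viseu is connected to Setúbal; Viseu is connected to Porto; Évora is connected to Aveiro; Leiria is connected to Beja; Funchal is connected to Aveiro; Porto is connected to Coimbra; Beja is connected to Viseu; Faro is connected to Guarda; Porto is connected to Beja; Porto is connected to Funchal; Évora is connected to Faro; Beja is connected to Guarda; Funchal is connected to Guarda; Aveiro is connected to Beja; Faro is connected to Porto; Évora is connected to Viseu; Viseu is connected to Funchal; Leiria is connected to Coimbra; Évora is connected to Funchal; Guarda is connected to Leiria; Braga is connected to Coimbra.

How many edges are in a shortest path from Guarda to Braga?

Distance 0: Guarda.
Distance 1: Beja, Faro, Funchal, Leiria.
Distance 2: Aveiro, Coimbra, Évora, Porto, Setúbal, Viseu.
Distance 3: Braga — contains Braga.

3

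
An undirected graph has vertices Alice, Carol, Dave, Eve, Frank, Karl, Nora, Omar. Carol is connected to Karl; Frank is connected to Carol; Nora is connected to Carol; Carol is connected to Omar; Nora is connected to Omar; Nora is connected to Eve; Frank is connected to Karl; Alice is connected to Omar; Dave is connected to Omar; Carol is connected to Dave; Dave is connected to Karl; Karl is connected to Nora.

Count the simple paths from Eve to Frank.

Eve–Nora–Carol–Dave–Karl–Frank
Eve–Nora–Carol–Frank
Eve–Nora–Carol–Karl–Frank
Eve–Nora–Carol–Omar–Dave–Karl–Frank
Eve–Nora–Karl–Carol–Frank
Eve–Nora–Karl–Dave–Carol–Frank
Eve–Nora–Karl–Dave–Omar–Carol–Frank
Eve–Nora–Karl–Frank
Eve–Nora–Omar–Carol–Dave–Karl–Frank
Eve–Nora–Omar–Carol–Frank
Eve–Nora–Omar–Carol–Karl–Frank
Eve–Nora–Omar–Dave–Carol–Frank
Eve–Nora–Omar–Dave–Carol–Karl–Frank
Eve–Nora–Omar–Dave–Karl–Carol–Frank
Eve–Nora–Omar–Dave–Karl–Frank

15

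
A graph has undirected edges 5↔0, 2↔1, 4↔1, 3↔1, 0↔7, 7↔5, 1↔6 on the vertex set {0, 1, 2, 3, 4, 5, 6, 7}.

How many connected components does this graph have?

2

From 0: component {0, 5, 7}.
From 1: component {1, 2, 3, 4, 6}.
That's 2 components.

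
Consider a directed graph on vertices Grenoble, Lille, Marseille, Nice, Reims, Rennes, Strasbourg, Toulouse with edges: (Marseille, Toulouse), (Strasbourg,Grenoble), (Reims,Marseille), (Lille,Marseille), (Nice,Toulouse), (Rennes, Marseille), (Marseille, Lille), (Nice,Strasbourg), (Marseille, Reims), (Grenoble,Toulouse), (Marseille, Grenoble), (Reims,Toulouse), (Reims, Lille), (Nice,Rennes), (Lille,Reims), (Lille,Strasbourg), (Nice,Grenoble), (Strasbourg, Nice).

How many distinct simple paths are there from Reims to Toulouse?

Reims→Lille→Marseille→Grenoble→Toulouse
Reims→Lille→Marseille→Toulouse
Reims→Lille→Strasbourg→Grenoble→Toulouse
Reims→Lille→Strasbourg→Nice→Grenoble→Toulouse
Reims→Lille→Strasbourg→Nice→Rennes→Marseille→Grenoble→Toulouse
Reims→Lille→Strasbourg→Nice→Rennes→Marseille→Toulouse
Reims→Lille→Strasbourg→Nice→Toulouse
Reims→Marseille→Grenoble→Toulouse
Reims→Marseille→Lille→Strasbourg→Grenoble→Toulouse
Reims→Marseille→Lille→Strasbourg→Nice→Grenoble→Toulouse
Reims→Marseille→Lille→Strasbourg→Nice→Toulouse
Reims→Marseille→Toulouse
Reims→Toulouse

13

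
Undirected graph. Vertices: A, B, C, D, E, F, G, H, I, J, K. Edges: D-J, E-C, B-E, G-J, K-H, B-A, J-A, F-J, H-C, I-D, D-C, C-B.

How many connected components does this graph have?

From A: component {A, B, C, D, E, F, G, H, I, J, K}.
That's 1 component.

1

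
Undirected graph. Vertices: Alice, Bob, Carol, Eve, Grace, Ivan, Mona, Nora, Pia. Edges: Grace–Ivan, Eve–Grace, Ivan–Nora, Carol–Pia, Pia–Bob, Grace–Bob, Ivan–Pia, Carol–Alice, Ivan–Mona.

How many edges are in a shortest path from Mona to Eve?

Distance 0: Mona.
Distance 1: Ivan.
Distance 2: Grace, Nora, Pia.
Distance 3: Bob, Carol, Eve — contains Eve.

3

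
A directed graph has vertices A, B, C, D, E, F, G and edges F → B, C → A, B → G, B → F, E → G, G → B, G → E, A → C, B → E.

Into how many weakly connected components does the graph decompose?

From A: component {A, C}.
From B: component {B, E, F, G}.
From D: component {D}.
That's 3 components.

3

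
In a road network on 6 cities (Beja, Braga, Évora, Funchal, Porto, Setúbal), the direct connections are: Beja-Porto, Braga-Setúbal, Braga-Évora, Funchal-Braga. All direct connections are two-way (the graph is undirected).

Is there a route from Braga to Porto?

Explore from Braga.
Distance 1: reach Évora, Funchal, Setúbal.
The search is exhausted without reaching Porto; it lies in a different component.

No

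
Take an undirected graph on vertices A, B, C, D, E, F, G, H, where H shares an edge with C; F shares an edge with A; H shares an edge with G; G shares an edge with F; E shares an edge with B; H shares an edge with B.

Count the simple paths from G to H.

1

G–H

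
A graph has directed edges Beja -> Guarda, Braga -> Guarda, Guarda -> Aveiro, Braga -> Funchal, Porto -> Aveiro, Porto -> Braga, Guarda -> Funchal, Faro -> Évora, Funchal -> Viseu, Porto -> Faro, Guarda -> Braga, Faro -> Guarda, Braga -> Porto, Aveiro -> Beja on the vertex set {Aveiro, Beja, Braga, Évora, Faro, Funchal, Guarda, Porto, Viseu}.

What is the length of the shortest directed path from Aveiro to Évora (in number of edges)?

6

Distance 0: Aveiro.
Distance 1: Beja.
Distance 2: Guarda.
Distance 3: Braga, Funchal.
Distance 4: Porto, Viseu.
Distance 5: Faro.
Distance 6: Évora — contains Évora.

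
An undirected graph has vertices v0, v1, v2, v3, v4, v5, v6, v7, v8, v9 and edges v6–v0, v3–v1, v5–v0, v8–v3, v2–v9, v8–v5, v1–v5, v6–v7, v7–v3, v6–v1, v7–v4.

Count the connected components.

2

From v0: component {v0, v1, v3, v4, v5, v6, v7, v8}.
From v2: component {v2, v9}.
That's 2 components.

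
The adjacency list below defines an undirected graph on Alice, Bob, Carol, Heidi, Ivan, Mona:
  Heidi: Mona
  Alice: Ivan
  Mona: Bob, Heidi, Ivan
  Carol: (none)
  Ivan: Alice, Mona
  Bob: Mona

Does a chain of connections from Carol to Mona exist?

Carol has no edges, so nothing is reachable from it.

No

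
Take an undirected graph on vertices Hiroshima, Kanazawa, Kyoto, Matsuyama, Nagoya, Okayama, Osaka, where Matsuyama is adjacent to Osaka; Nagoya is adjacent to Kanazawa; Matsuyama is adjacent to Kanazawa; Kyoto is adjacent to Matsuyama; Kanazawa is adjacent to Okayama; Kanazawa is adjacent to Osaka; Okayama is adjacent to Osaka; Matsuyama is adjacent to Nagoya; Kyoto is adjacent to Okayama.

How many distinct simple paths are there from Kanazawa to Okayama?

Kanazawa–Matsuyama–Kyoto–Okayama
Kanazawa–Matsuyama–Osaka–Okayama
Kanazawa–Nagoya–Matsuyama–Kyoto–Okayama
Kanazawa–Nagoya–Matsuyama–Osaka–Okayama
Kanazawa–Okayama
Kanazawa–Osaka–Matsuyama–Kyoto–Okayama
Kanazawa–Osaka–Okayama

7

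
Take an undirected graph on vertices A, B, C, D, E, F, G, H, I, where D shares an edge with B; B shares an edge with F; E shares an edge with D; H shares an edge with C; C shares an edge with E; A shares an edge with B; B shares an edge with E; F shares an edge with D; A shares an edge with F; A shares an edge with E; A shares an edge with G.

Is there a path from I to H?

No

I has no edges, so nothing is reachable from it.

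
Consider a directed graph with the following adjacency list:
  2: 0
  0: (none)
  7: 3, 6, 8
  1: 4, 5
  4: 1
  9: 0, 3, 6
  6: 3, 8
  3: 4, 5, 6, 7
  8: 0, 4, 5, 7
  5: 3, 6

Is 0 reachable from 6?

Yes

Explore from 6.
Distance 1: reach 3, 8.
Distance 2: reach 0, 4, 5, 7.
Found 0.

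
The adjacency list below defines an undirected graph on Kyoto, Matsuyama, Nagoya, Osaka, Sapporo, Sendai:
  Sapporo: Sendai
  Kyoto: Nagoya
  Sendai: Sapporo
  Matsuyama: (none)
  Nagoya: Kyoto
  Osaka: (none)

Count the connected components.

From Kyoto: component {Kyoto, Nagoya}.
From Matsuyama: component {Matsuyama}.
From Osaka: component {Osaka}.
From Sapporo: component {Sapporo, Sendai}.
That's 4 components.

4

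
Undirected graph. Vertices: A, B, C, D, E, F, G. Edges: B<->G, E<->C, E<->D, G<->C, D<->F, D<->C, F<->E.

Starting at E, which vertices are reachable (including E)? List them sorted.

B, C, D, E, F, G

Start at E.
Its neighbours: C, D, F.
Then their neighbours: G.
Then next layer: B.
Nothing further is reachable.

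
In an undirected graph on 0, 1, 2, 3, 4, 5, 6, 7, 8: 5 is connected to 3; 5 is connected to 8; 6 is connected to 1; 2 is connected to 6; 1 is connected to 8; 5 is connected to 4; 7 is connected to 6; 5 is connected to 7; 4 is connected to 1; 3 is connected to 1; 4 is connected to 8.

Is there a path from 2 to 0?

No

Explore from 2.
Distance 1: reach 6.
Distance 2: reach 1, 7.
Distance 3: reach 3, 4, 5, 8.
The search is exhausted without reaching 0; it lies in a different component.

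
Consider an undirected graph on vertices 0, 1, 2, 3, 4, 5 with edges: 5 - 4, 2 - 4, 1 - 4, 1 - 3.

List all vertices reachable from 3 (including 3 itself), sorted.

1, 2, 3, 4, 5

Start at 3.
Its neighbours: 1.
Then their neighbours: 4.
Then next layer: 2, 5.
Nothing further is reachable.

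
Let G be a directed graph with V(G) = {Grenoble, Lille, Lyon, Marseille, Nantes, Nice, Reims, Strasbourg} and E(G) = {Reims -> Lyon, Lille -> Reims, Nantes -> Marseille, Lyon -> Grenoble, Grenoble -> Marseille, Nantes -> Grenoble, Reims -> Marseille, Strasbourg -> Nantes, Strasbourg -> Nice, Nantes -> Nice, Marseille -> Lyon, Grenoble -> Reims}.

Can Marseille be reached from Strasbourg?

Yes

Explore from Strasbourg.
Distance 1: reach Nantes, Nice.
Distance 2: reach Grenoble, Marseille.
Found Marseille.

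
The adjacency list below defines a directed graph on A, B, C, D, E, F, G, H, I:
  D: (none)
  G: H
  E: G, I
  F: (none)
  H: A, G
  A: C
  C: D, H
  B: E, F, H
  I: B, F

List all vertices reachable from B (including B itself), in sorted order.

A, B, C, D, E, F, G, H, I

Start at B.
Its neighbours: E, F, H.
Then their neighbours: A, G, I.
Then next layer: C.
Then next layer: D.
Every vertex is now reached.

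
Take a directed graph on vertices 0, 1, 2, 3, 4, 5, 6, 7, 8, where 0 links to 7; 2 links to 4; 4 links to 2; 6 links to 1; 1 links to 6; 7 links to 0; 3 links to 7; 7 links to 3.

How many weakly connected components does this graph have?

5

From 0: component {0, 3, 7}.
From 1: component {1, 6}.
From 2: component {2, 4}.
From 5: component {5}.
From 8: component {8}.
That's 5 components.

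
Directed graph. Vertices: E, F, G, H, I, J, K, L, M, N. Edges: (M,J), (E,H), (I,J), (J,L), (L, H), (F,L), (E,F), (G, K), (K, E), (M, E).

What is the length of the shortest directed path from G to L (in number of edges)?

Distance 0: G.
Distance 1: K.
Distance 2: E.
Distance 3: F, H.
Distance 4: L — contains L.

4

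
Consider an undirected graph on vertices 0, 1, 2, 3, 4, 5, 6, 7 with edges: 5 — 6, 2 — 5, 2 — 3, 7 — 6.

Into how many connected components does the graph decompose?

From 0: component {0}.
From 1: component {1}.
From 2: component {2, 3, 5, 6, 7}.
From 4: component {4}.
That's 4 components.

4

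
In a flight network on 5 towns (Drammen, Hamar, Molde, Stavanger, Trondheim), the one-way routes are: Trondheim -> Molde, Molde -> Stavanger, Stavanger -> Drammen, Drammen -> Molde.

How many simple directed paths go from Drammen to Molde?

Drammen→Molde

1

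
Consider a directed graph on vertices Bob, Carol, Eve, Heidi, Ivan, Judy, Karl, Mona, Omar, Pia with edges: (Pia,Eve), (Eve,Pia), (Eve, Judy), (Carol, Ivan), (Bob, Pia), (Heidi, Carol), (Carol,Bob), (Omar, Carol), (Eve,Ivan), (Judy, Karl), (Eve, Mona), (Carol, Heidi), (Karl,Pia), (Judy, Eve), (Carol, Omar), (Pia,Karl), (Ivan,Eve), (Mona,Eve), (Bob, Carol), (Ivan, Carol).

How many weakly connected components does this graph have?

1

From Bob: component {Bob, Carol, Eve, Heidi, Ivan, Judy, Karl, Mona, Omar, Pia}.
That's 1 component.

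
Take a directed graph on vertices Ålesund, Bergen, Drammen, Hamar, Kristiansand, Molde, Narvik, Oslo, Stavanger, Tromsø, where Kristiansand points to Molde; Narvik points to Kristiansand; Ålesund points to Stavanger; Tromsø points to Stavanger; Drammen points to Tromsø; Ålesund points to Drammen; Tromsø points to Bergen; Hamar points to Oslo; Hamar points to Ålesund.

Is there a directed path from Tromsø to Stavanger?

Yes

Explore from Tromsø.
Distance 1: reach Bergen, Stavanger.
Found Stavanger.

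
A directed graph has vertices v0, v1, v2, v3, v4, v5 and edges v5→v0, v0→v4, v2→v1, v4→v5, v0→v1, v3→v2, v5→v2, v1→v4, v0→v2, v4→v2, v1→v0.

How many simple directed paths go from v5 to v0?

v5→v0
v5→v2→v1→v0

2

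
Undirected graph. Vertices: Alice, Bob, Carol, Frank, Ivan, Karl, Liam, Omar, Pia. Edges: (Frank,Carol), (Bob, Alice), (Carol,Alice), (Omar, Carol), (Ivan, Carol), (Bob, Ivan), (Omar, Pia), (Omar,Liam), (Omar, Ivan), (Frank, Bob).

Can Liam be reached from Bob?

Yes

Explore from Bob.
Distance 1: reach Alice, Frank, Ivan.
Distance 2: reach Carol, Omar.
Distance 3: reach Liam, Pia.
Found Liam.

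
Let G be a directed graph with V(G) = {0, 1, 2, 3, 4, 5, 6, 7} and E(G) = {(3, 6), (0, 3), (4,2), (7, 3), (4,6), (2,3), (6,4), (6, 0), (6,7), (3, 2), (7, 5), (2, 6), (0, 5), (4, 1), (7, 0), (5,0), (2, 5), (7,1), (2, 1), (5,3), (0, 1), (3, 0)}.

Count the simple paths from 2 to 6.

4

2→3→6
2→5→0→3→6
2→5→3→6
2→6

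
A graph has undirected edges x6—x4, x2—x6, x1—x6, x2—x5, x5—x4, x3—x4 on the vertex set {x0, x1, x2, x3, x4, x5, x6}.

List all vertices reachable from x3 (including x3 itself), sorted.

Start at x3.
Its neighbours: x4.
Then their neighbours: x5, x6.
Then next layer: x1, x2.
Nothing further is reachable.

x1, x2, x3, x4, x5, x6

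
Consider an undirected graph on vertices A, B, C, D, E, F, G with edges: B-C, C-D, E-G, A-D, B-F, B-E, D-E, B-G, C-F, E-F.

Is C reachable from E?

Explore from E.
Distance 1: reach B, D, F, G.
Distance 2: reach A, C.
Found C.

Yes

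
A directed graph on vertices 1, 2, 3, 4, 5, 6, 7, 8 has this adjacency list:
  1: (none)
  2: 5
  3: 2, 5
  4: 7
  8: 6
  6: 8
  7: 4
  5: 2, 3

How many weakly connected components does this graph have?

4

From 1: component {1}.
From 2: component {2, 3, 5}.
From 4: component {4, 7}.
From 6: component {6, 8}.
That's 4 components.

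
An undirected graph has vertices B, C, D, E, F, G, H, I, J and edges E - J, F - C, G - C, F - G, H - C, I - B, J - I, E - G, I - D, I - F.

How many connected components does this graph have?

From B: component {B, C, D, E, F, G, H, I, J}.
That's 1 component.

1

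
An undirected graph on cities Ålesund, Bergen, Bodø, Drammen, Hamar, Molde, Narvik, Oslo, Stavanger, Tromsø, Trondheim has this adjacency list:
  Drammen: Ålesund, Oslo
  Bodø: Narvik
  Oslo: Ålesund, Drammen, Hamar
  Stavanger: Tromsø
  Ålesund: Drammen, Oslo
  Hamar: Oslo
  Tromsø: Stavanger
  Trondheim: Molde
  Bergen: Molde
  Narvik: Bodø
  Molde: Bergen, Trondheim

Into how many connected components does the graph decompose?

4

From Ålesund: component {Ålesund, Drammen, Hamar, Oslo}.
From Bergen: component {Bergen, Molde, Trondheim}.
From Bodø: component {Bodø, Narvik}.
From Stavanger: component {Stavanger, Tromsø}.
That's 4 components.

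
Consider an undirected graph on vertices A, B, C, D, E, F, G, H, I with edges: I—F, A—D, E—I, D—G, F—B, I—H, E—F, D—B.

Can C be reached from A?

No

Explore from A.
Distance 1: reach D.
Distance 2: reach B, G.
Distance 3: reach F.
Distance 4: reach E, I.
Distance 5: reach H.
The search is exhausted without reaching C; it lies in a different component.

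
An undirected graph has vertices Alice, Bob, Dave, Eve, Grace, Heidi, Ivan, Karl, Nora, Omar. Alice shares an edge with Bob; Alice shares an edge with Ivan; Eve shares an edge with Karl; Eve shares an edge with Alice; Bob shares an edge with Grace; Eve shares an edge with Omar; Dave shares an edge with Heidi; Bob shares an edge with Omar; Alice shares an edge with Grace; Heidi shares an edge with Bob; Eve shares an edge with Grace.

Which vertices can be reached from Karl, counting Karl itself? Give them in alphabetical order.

Start at Karl.
Its neighbours: Eve.
Then their neighbours: Alice, Grace, Omar.
Then next layer: Bob, Ivan.
Then next layer: Heidi.
Then next layer: Dave.
Nothing further is reachable.

Alice, Bob, Dave, Eve, Grace, Heidi, Ivan, Karl, Omar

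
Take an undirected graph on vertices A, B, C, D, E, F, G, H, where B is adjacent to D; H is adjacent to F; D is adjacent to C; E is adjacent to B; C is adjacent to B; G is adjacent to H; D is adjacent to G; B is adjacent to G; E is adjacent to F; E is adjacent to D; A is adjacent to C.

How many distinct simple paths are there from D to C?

D–B–C
D–C
D–E–B–C
D–E–F–H–G–B–C
D–G–B–C
D–G–H–F–E–B–C

6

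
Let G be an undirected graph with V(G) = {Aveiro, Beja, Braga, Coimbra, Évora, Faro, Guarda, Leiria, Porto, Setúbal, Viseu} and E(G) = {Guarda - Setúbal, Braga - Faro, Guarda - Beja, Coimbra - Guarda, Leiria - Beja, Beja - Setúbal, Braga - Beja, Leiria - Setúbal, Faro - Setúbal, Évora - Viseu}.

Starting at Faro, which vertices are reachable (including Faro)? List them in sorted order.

Start at Faro.
Its neighbours: Braga, Setúbal.
Then their neighbours: Beja, Guarda, Leiria.
Then next layer: Coimbra.
Nothing further is reachable.

Beja, Braga, Coimbra, Faro, Guarda, Leiria, Setúbal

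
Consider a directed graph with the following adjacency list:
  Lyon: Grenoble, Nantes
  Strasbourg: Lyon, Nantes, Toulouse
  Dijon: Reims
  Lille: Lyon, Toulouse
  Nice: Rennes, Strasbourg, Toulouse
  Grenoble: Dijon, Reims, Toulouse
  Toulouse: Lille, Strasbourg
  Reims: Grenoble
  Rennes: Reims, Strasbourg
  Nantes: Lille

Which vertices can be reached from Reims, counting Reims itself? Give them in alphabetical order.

Dijon, Grenoble, Lille, Lyon, Nantes, Reims, Strasbourg, Toulouse

Start at Reims.
Its neighbours: Grenoble.
Then their neighbours: Dijon, Toulouse.
Then next layer: Lille, Strasbourg.
Then next layer: Lyon, Nantes.
Nothing further is reachable.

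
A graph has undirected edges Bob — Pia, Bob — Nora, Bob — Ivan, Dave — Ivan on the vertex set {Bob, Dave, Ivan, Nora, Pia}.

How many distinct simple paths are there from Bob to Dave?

Bob–Ivan–Dave

1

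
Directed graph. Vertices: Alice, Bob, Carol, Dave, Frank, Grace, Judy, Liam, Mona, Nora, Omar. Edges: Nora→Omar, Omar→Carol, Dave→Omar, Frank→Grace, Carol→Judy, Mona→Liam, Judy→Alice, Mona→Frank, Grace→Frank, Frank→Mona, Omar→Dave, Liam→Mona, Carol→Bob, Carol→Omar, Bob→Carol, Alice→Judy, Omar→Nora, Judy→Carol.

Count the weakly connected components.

From Alice: component {Alice, Bob, Carol, Dave, Judy, Nora, Omar}.
From Frank: component {Frank, Grace, Liam, Mona}.
That's 2 components.

2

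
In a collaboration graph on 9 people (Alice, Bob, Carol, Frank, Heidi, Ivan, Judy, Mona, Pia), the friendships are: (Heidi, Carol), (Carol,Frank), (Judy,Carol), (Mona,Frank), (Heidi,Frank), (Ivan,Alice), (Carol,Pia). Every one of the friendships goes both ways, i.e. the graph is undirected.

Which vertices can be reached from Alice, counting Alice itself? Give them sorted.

Start at Alice.
Its neighbours: Ivan.
Nothing further is reachable.

Alice, Ivan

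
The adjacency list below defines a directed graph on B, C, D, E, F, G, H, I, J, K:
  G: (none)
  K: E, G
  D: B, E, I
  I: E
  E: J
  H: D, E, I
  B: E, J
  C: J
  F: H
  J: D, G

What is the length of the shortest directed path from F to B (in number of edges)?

3

Distance 0: F.
Distance 1: H.
Distance 2: D, E, I.
Distance 3: B, J — contains B.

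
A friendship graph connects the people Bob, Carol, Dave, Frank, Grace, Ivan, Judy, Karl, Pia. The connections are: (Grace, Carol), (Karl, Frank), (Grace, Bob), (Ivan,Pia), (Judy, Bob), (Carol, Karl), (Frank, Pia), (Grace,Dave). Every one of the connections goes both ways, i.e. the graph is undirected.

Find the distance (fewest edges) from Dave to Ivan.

6

Distance 0: Dave.
Distance 1: Grace.
Distance 2: Bob, Carol.
Distance 3: Judy, Karl.
Distance 4: Frank.
Distance 5: Pia.
Distance 6: Ivan — contains Ivan.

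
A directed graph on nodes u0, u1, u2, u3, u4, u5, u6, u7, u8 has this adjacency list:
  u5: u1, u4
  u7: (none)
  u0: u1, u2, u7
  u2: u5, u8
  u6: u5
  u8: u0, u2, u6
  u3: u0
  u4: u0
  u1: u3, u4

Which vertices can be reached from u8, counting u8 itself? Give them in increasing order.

u0, u1, u2, u3, u4, u5, u6, u7, u8

Start at u8.
Its neighbours: u0, u2, u6.
Then their neighbours: u1, u5, u7.
Then next layer: u3, u4.
Every vertex is now reached.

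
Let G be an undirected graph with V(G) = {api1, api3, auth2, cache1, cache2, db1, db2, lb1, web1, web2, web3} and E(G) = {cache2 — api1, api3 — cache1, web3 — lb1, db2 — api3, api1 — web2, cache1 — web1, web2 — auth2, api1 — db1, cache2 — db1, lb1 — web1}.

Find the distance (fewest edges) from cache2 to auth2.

3

Distance 0: cache2.
Distance 1: api1, db1.
Distance 2: web2.
Distance 3: auth2 — contains auth2.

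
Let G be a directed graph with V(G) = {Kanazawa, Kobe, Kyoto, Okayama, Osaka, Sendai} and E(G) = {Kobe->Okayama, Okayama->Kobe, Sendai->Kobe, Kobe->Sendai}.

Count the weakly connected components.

4

From Kanazawa: component {Kanazawa}.
From Kobe: component {Kobe, Okayama, Sendai}.
From Kyoto: component {Kyoto}.
From Osaka: component {Osaka}.
That's 4 components.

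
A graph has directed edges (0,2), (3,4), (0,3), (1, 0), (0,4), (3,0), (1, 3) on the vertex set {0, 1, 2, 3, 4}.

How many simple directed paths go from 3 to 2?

1

3→0→2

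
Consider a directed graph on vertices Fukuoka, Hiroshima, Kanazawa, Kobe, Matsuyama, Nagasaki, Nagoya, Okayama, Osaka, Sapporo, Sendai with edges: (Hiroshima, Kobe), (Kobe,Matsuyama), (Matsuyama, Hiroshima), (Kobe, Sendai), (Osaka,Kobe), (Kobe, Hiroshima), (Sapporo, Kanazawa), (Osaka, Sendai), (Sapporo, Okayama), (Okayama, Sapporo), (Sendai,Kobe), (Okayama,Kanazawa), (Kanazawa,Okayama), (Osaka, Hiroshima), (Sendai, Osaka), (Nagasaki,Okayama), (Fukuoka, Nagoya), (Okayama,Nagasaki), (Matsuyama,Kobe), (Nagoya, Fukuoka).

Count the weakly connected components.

3

From Fukuoka: component {Fukuoka, Nagoya}.
From Hiroshima: component {Hiroshima, Kobe, Matsuyama, Osaka, Sendai}.
From Kanazawa: component {Kanazawa, Nagasaki, Okayama, Sapporo}.
That's 3 components.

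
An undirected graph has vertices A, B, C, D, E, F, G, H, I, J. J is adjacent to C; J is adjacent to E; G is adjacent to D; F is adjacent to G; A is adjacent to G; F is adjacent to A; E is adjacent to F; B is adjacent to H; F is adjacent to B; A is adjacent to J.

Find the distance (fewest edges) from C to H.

5

Distance 0: C.
Distance 1: J.
Distance 2: A, E.
Distance 3: F, G.
Distance 4: B, D.
Distance 5: H — contains H.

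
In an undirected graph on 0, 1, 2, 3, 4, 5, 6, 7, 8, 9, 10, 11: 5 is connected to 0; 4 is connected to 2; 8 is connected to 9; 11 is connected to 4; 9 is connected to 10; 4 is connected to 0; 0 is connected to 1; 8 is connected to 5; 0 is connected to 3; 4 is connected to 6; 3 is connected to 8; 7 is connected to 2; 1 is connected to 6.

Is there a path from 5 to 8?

Yes

Explore from 5.
Distance 1: reach 0, 8.
Found 8.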